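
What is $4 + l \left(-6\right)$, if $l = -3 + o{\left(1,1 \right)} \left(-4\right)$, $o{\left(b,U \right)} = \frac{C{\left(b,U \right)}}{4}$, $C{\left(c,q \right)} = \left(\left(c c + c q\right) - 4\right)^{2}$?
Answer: $46$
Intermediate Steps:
$C{\left(c,q \right)} = \left(-4 + c^{2} + c q\right)^{2}$ ($C{\left(c,q \right)} = \left(\left(c^{2} + c q\right) - 4\right)^{2} = \left(-4 + c^{2} + c q\right)^{2}$)
$o{\left(b,U \right)} = \frac{\left(-4 + b^{2} + U b\right)^{2}}{4}$ ($o{\left(b,U \right)} = \frac{\left(-4 + b^{2} + b U\right)^{2}}{4} = \left(-4 + b^{2} + U b\right)^{2} \cdot \frac{1}{4} = \frac{\left(-4 + b^{2} + U b\right)^{2}}{4}$)
$l = -7$ ($l = -3 + \frac{\left(-4 + 1^{2} + 1 \cdot 1\right)^{2}}{4} \left(-4\right) = -3 + \frac{\left(-4 + 1 + 1\right)^{2}}{4} \left(-4\right) = -3 + \frac{\left(-2\right)^{2}}{4} \left(-4\right) = -3 + \frac{1}{4} \cdot 4 \left(-4\right) = -3 + 1 \left(-4\right) = -3 - 4 = -7$)
$4 + l \left(-6\right) = 4 - -42 = 4 + 42 = 46$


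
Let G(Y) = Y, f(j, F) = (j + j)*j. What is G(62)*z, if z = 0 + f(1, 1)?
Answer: 124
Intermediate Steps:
f(j, F) = 2*j**2 (f(j, F) = (2*j)*j = 2*j**2)
z = 2 (z = 0 + 2*1**2 = 0 + 2*1 = 0 + 2 = 2)
G(62)*z = 62*2 = 124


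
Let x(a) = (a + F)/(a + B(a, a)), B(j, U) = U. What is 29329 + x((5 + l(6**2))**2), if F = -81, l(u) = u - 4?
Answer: 40152045/1369 ≈ 29329.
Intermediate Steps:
l(u) = -4 + u
x(a) = (-81 + a)/(2*a) (x(a) = (a - 81)/(a + a) = (-81 + a)/((2*a)) = (-81 + a)*(1/(2*a)) = (-81 + a)/(2*a))
29329 + x((5 + l(6**2))**2) = 29329 + (-81 + (5 + (-4 + 6**2))**2)/(2*((5 + (-4 + 6**2))**2)) = 29329 + (-81 + (5 + (-4 + 36))**2)/(2*((5 + (-4 + 36))**2)) = 29329 + (-81 + (5 + 32)**2)/(2*((5 + 32)**2)) = 29329 + (-81 + 37**2)/(2*(37**2)) = 29329 + (1/2)*(-81 + 1369)/1369 = 29329 + (1/2)*(1/1369)*1288 = 29329 + 644/1369 = 40152045/1369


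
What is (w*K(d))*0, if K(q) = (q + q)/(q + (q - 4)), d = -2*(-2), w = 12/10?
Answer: 0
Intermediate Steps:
w = 6/5 (w = 12*(⅒) = 6/5 ≈ 1.2000)
d = 4
K(q) = 2*q/(-4 + 2*q) (K(q) = (2*q)/(q + (-4 + q)) = (2*q)/(-4 + 2*q) = 2*q/(-4 + 2*q))
(w*K(d))*0 = (6*(4/(-2 + 4))/5)*0 = (6*(4/2)/5)*0 = (6*(4*(½))/5)*0 = ((6/5)*2)*0 = (12/5)*0 = 0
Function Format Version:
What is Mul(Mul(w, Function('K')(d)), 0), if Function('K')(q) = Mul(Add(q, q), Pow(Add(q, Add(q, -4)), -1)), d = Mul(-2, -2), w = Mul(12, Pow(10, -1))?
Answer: 0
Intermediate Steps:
w = Rational(6, 5) (w = Mul(12, Rational(1, 10)) = Rational(6, 5) ≈ 1.2000)
d = 4
Function('K')(q) = Mul(2, q, Pow(Add(-4, Mul(2, q)), -1)) (Function('K')(q) = Mul(Mul(2, q), Pow(Add(q, Add(-4, q)), -1)) = Mul(Mul(2, q), Pow(Add(-4, Mul(2, q)), -1)) = Mul(2, q, Pow(Add(-4, Mul(2, q)), -1)))
Mul(Mul(w, Function('K')(d)), 0) = Mul(Mul(Rational(6, 5), Mul(4, Pow(Add(-2, 4), -1))), 0) = Mul(Mul(Rational(6, 5), Mul(4, Pow(2, -1))), 0) = Mul(Mul(Rational(6, 5), Mul(4, Rational(1, 2))), 0) = Mul(Mul(Rational(6, 5), 2), 0) = Mul(Rational(12, 5), 0) = 0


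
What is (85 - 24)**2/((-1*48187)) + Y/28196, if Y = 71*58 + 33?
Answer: 13586703/194097236 ≈ 0.069999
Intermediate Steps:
Y = 4151 (Y = 4118 + 33 = 4151)
(85 - 24)**2/((-1*48187)) + Y/28196 = (85 - 24)**2/((-1*48187)) + 4151/28196 = 61**2/(-48187) + 4151*(1/28196) = 3721*(-1/48187) + 593/4028 = -3721/48187 + 593/4028 = 13586703/194097236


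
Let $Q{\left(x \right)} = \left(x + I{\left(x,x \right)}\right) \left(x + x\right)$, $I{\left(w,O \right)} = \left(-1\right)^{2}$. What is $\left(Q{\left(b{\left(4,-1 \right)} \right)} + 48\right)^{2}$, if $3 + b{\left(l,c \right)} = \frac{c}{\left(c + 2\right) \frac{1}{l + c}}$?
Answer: $11664$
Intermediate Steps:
$I{\left(w,O \right)} = 1$
$b{\left(l,c \right)} = -3 + \frac{c \left(c + l\right)}{2 + c}$ ($b{\left(l,c \right)} = -3 + \frac{c}{\left(c + 2\right) \frac{1}{l + c}} = -3 + \frac{c}{\left(2 + c\right) \frac{1}{c + l}} = -3 + \frac{c}{\frac{1}{c + l} \left(2 + c\right)} = -3 + c \frac{c + l}{2 + c} = -3 + \frac{c \left(c + l\right)}{2 + c}$)
$Q{\left(x \right)} = 2 x \left(1 + x\right)$ ($Q{\left(x \right)} = \left(x + 1\right) \left(x + x\right) = \left(1 + x\right) 2 x = 2 x \left(1 + x\right)$)
$\left(Q{\left(b{\left(4,-1 \right)} \right)} + 48\right)^{2} = \left(2 \frac{-6 + \left(-1\right)^{2} - -3 - 4}{2 - 1} \left(1 + \frac{-6 + \left(-1\right)^{2} - -3 - 4}{2 - 1}\right) + 48\right)^{2} = \left(2 \frac{-6 + 1 + 3 - 4}{1} \left(1 + \frac{-6 + 1 + 3 - 4}{1}\right) + 48\right)^{2} = \left(2 \cdot 1 \left(-6\right) \left(1 + 1 \left(-6\right)\right) + 48\right)^{2} = \left(2 \left(-6\right) \left(1 - 6\right) + 48\right)^{2} = \left(2 \left(-6\right) \left(-5\right) + 48\right)^{2} = \left(60 + 48\right)^{2} = 108^{2} = 11664$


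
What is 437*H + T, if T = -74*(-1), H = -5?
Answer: -2111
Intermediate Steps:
T = 74 (T = -1*(-74) = 74)
437*H + T = 437*(-5) + 74 = -2185 + 74 = -2111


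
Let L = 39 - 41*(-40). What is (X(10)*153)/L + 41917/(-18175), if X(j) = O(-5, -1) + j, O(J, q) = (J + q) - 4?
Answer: -41917/18175 ≈ -2.3063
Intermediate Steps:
O(J, q) = -4 + J + q
X(j) = -10 + j (X(j) = (-4 - 5 - 1) + j = -10 + j)
L = 1679 (L = 39 + 1640 = 1679)
(X(10)*153)/L + 41917/(-18175) = ((-10 + 10)*153)/1679 + 41917/(-18175) = (0*153)*(1/1679) + 41917*(-1/18175) = 0*(1/1679) - 41917/18175 = 0 - 41917/18175 = -41917/18175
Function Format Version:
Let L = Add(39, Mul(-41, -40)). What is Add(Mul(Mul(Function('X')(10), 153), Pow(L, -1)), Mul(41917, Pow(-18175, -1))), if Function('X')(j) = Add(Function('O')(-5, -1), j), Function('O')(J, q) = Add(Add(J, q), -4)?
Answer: Rational(-41917, 18175) ≈ -2.3063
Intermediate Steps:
Function('O')(J, q) = Add(-4, J, q)
Function('X')(j) = Add(-10, j) (Function('X')(j) = Add(Add(-4, -5, -1), j) = Add(-10, j))
L = 1679 (L = Add(39, 1640) = 1679)
Add(Mul(Mul(Function('X')(10), 153), Pow(L, -1)), Mul(41917, Pow(-18175, -1))) = Add(Mul(Mul(Add(-10, 10), 153), Pow(1679, -1)), Mul(41917, Pow(-18175, -1))) = Add(Mul(Mul(0, 153), Rational(1, 1679)), Mul(41917, Rational(-1, 18175))) = Add(Mul(0, Rational(1, 1679)), Rational(-41917, 18175)) = Add(0, Rational(-41917, 18175)) = Rational(-41917, 18175)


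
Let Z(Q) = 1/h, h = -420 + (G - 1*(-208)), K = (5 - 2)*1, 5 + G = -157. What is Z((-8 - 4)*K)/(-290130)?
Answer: 1/108508620 ≈ 9.2159e-9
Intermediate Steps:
G = -162 (G = -5 - 157 = -162)
K = 3 (K = 3*1 = 3)
h = -374 (h = -420 + (-162 - 1*(-208)) = -420 + (-162 + 208) = -420 + 46 = -374)
Z(Q) = -1/374 (Z(Q) = 1/(-374) = -1/374)
Z((-8 - 4)*K)/(-290130) = -1/374/(-290130) = -1/374*(-1/290130) = 1/108508620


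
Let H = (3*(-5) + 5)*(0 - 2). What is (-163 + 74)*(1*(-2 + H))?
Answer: -1602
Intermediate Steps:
H = 20 (H = (-15 + 5)*(-2) = -10*(-2) = 20)
(-163 + 74)*(1*(-2 + H)) = (-163 + 74)*(1*(-2 + 20)) = -89*18 = -1602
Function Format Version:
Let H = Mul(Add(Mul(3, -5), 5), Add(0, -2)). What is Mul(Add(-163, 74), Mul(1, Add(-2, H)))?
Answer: -1602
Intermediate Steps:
H = 20 (H = Mul(Add(-15, 5), -2) = Mul(-10, -2) = 20)
Mul(Add(-163, 74), Mul(1, Add(-2, H))) = Mul(Add(-163, 74), Mul(1, Add(-2, 20))) = Mul(-89, Mul(1, 18)) = Mul(-89, 18) = -1602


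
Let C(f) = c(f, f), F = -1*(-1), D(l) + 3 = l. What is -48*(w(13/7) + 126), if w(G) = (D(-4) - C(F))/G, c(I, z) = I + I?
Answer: -75600/13 ≈ -5815.4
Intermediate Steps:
D(l) = -3 + l
F = 1
c(I, z) = 2*I
C(f) = 2*f
w(G) = -9/G (w(G) = ((-3 - 4) - 2)/G = (-7 - 1*2)/G = (-7 - 2)/G = -9/G)
-48*(w(13/7) + 126) = -48*(-9/(13/7) + 126) = -48*(-9/(13*(⅐)) + 126) = -48*(-9/13/7 + 126) = -48*(-9*7/13 + 126) = -48*(-63/13 + 126) = -48*1575/13 = -75600/13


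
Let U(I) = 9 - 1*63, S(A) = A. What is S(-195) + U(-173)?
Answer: -249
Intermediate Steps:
U(I) = -54 (U(I) = 9 - 63 = -54)
S(-195) + U(-173) = -195 - 54 = -249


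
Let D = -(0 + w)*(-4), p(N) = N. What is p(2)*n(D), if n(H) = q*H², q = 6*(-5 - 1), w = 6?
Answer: -41472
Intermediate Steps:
D = 24 (D = -(0 + 6)*(-4) = -6*(-4) = -1*(-24) = 24)
q = -36 (q = 6*(-6) = -36)
n(H) = -36*H²
p(2)*n(D) = 2*(-36*24²) = 2*(-36*576) = 2*(-20736) = -41472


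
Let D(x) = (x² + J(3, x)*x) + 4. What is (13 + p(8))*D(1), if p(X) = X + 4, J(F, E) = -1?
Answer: 100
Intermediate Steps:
p(X) = 4 + X
D(x) = 4 + x² - x (D(x) = (x² - x) + 4 = 4 + x² - x)
(13 + p(8))*D(1) = (13 + (4 + 8))*(4 + 1² - 1*1) = (13 + 12)*(4 + 1 - 1) = 25*4 = 100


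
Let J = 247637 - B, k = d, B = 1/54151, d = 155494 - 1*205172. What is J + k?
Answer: 10719677808/54151 ≈ 1.9796e+5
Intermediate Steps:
d = -49678 (d = 155494 - 205172 = -49678)
B = 1/54151 ≈ 1.8467e-5
k = -49678
J = 13409791186/54151 (J = 247637 - 1*1/54151 = 247637 - 1/54151 = 13409791186/54151 ≈ 2.4764e+5)
J + k = 13409791186/54151 - 49678 = 10719677808/54151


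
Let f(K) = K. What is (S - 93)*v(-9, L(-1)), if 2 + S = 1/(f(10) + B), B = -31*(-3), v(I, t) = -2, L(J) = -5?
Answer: 19568/103 ≈ 189.98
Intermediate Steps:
B = 93
S = -205/103 (S = -2 + 1/(10 + 93) = -2 + 1/103 = -205/103 ≈ -1.9903)
(S - 93)*v(-9, L(-1)) = (-205/103 - 93)*(-2) = -9784/103*(-2) = 19568/103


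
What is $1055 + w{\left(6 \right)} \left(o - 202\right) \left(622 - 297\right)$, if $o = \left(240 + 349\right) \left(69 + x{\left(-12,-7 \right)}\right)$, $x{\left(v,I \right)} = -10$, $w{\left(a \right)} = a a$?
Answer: $404224355$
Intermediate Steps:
$w{\left(a \right)} = a^{2}$
$o = 34751$ ($o = \left(240 + 349\right) \left(69 - 10\right) = 589 \cdot 59 = 34751$)
$1055 + w{\left(6 \right)} \left(o - 202\right) \left(622 - 297\right) = 1055 + 6^{2} \left(34751 - 202\right) \left(622 - 297\right) = 1055 + 36 \cdot 34549 \cdot 325 = 1055 + 36 \cdot 11228425 = 1055 + 404223300 = 404224355$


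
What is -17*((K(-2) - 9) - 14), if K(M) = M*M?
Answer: 323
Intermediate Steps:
K(M) = M**2
-17*((K(-2) - 9) - 14) = -17*(((-2)**2 - 9) - 14) = -17*((4 - 9) - 14) = -17*(-5 - 14) = -17*(-19) = 323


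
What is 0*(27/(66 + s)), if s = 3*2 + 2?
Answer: 0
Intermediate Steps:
s = 8 (s = 6 + 2 = 8)
0*(27/(66 + s)) = 0*(27/(66 + 8)) = 0*(27/74) = 0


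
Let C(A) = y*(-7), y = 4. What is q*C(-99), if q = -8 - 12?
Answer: 560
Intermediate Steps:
q = -20
C(A) = -28 (C(A) = 4*(-7) = -28)
q*C(-99) = -20*(-28) = 560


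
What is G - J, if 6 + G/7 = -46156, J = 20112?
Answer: -343246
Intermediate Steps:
G = -323134 (G = -42 + 7*(-46156) = -42 - 323092 = -323134)
G - J = -323134 - 1*20112 = -323134 - 20112 = -343246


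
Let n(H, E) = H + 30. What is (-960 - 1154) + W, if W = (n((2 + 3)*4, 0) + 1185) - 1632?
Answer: -2511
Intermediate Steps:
n(H, E) = 30 + H
W = -397 (W = ((30 + (2 + 3)*4) + 1185) - 1632 = ((30 + 5*4) + 1185) - 1632 = ((30 + 20) + 1185) - 1632 = (50 + 1185) - 1632 = 1235 - 1632 = -397)
(-960 - 1154) + W = (-960 - 1154) - 397 = -2114 - 397 = -2511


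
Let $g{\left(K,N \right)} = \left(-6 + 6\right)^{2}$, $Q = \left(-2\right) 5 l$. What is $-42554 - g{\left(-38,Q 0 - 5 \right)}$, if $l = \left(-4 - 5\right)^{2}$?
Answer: $-42554$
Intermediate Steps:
$l = 81$ ($l = \left(-9\right)^{2} = 81$)
$Q = -810$ ($Q = \left(-2\right) 5 \cdot 81 = \left(-10\right) 81 = -810$)
$g{\left(K,N \right)} = 0$ ($g{\left(K,N \right)} = 0^{2} = 0$)
$-42554 - g{\left(-38,Q 0 - 5 \right)} = -42554 - 0 = -42554 + 0 = -42554$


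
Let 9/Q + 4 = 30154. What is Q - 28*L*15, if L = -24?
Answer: 33768001/3350 ≈ 10080.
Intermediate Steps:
Q = 1/3350 (Q = 9/(-4 + 30154) = 9/30150 = 9*(1/30150) = 1/3350 ≈ 0.00029851)
Q - 28*L*15 = 1/3350 - 28*(-24)*15 = 1/3350 - (-672)*15 = 1/3350 - 1*(-10080) = 1/3350 + 10080 = 33768001/3350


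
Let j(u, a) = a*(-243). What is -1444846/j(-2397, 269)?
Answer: 1444846/65367 ≈ 22.104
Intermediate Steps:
j(u, a) = -243*a
-1444846/j(-2397, 269) = -1444846/((-243*269)) = -1444846/(-65367) = -1444846*(-1/65367) = 1444846/65367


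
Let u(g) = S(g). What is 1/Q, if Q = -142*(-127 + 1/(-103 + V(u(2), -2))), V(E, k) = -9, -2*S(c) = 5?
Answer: 56/1009975 ≈ 5.5447e-5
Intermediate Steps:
S(c) = -5/2 (S(c) = -½*5 = -5/2)
u(g) = -5/2
Q = 1009975/56 (Q = -142*(-127 + 1/(-103 - 9)) = -142*(-127 + 1/(-112)) = -142*(-127 - 1/112) = -142*(-14225/112) = 1009975/56 ≈ 18035.)
1/Q = 1/(1009975/56) = 56/1009975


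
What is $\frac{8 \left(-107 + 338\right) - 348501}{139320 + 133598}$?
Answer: $- \frac{346653}{272918} \approx -1.2702$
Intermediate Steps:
$\frac{8 \left(-107 + 338\right) - 348501}{139320 + 133598} = \frac{8 \cdot 231 - 348501}{272918} = \left(1848 - 348501\right) \frac{1}{272918} = \left(-346653\right) \frac{1}{272918} = - \frac{346653}{272918}$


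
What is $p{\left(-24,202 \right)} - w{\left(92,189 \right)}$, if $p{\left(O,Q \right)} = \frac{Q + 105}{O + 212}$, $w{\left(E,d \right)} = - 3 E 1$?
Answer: $\frac{52195}{188} \approx 277.63$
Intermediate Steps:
$w{\left(E,d \right)} = - 3 E$
$p{\left(O,Q \right)} = \frac{105 + Q}{212 + O}$
$p{\left(-24,202 \right)} - w{\left(92,189 \right)} = \frac{105 + 202}{212 - 24} - \left(-3\right) 92 = \frac{1}{188} \cdot 307 - -276 = \frac{1}{188} \cdot 307 + 276 = \frac{307}{188} + 276 = \frac{52195}{188}$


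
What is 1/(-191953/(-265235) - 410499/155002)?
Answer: -41111955470/79125603359 ≈ -0.51958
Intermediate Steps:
1/(-191953/(-265235) - 410499/155002) = 1/(-191953*(-1/265235) - 410499*1/155002) = 1/(191953/265235 - 410499/155002) = 1/(-79125603359/41111955470) = -41111955470/79125603359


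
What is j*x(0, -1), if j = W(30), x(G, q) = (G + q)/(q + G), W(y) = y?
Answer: 30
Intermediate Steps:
x(G, q) = 1 (x(G, q) = (G + q)/(G + q) = 1)
j = 30
j*x(0, -1) = 30*1 = 30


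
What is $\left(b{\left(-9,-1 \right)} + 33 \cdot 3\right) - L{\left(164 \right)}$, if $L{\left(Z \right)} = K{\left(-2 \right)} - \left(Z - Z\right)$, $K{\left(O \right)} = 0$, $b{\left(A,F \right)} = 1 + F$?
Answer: $99$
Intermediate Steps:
$L{\left(Z \right)} = 0$ ($L{\left(Z \right)} = 0 - \left(Z - Z\right) = 0 - 0 = 0 + 0 = 0$)
$\left(b{\left(-9,-1 \right)} + 33 \cdot 3\right) - L{\left(164 \right)} = \left(\left(1 - 1\right) + 33 \cdot 3\right) - 0 = \left(0 + 99\right) + 0 = 99 + 0 = 99$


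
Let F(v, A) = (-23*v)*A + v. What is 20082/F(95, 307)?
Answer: -10041/335350 ≈ -0.029942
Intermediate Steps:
F(v, A) = v - 23*A*v (F(v, A) = -23*A*v + v = v - 23*A*v)
20082/F(95, 307) = 20082/((95*(1 - 23*307))) = 20082/((95*(1 - 7061))) = 20082/((95*(-7060))) = 20082/(-670700) = 20082*(-1/670700) = -10041/335350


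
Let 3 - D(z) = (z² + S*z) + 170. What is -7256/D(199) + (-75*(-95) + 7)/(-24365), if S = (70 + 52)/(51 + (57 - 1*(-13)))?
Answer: -6549967976/58917079595 ≈ -0.11117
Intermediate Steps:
S = 122/121 (S = 122/(51 + (57 + 13)) = 122/(51 + 70) = 122/121 ≈ 1.0083)
D(z) = -167 - z² - 122*z/121 (D(z) = 3 - ((z² + 122*z/121) + 170) = 3 - (170 + z² + 122*z/121) = 3 + (-170 - z² - 122*z/121) = -167 - z² - 122*z/121)
-7256/D(199) + (-75*(-95) + 7)/(-24365) = -7256/(-167 - 1*199² - 122/121*199) + (-75*(-95) + 7)/(-24365) = -7256/(-167 - 1*39601 - 24278/121) + (7125 + 7)*(-1/24365) = -7256/(-167 - 39601 - 24278/121) + 7132*(-1/24365) = -7256/(-4836206/121) - 7132/24365 = -7256*(-121/4836206) - 7132/24365 = 438988/2418103 - 7132/24365 = -6549967976/58917079595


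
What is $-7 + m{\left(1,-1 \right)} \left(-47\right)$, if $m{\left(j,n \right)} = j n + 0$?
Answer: $40$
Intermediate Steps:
$m{\left(j,n \right)} = j n$
$-7 + m{\left(1,-1 \right)} \left(-47\right) = -7 + 1 \left(-1\right) \left(-47\right) = -7 - -47 = -7 + 47 = 40$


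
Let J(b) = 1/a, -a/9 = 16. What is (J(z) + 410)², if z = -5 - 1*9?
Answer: 3485603521/20736 ≈ 1.6809e+5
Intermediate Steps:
a = -144 (a = -9*16 = -144)
z = -14 (z = -5 - 9 = -14)
J(b) = -1/144 (J(b) = 1/(-144) = -1/144)
(J(z) + 410)² = (-1/144 + 410)² = (59039/144)² = 3485603521/20736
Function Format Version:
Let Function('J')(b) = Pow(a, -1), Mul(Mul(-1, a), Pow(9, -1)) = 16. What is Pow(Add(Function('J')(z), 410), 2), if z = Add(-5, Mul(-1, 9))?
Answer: Rational(3485603521, 20736) ≈ 1.6809e+5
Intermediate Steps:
a = -144 (a = Mul(-9, 16) = -144)
z = -14 (z = Add(-5, -9) = -14)
Function('J')(b) = Rational(-1, 144) (Function('J')(b) = Pow(-144, -1) = Rational(-1, 144))
Pow(Add(Function('J')(z), 410), 2) = Pow(Add(Rational(-1, 144), 410), 2) = Pow(Rational(59039, 144), 2) = Rational(3485603521, 20736)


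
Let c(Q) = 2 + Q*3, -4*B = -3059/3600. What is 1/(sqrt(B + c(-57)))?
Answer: -120*I*sqrt(2430541)/2430541 ≈ -0.076972*I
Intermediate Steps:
B = 3059/14400 (B = -(-3059)/(4*3600) = -1/4*(-3059/3600) = 3059/14400 ≈ 0.21243)
c(Q) = 2 + 3*Q
1/(sqrt(B + c(-57))) = 1/(sqrt(3059/14400 + (2 + 3*(-57)))) = 1/(sqrt(3059/14400 + (2 - 171))) = 1/(sqrt(3059/14400 - 169)) = 1/(sqrt(-2430541/14400)) = 1/(I*sqrt(2430541)/120) = -120*I*sqrt(2430541)/2430541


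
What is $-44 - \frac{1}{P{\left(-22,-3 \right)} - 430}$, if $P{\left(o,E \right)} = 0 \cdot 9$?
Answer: $- \frac{18919}{430} \approx -43.998$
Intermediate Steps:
$P{\left(o,E \right)} = 0$
$-44 - \frac{1}{P{\left(-22,-3 \right)} - 430} = -44 - \frac{1}{0 - 430} = -44 - \frac{1}{-430} = -44 - - \frac{1}{430} = -44 + \frac{1}{430} = - \frac{18919}{430}$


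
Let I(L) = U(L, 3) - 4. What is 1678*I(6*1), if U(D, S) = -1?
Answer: -8390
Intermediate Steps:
I(L) = -5 (I(L) = -1 - 4 = -5)
1678*I(6*1) = 1678*(-5) = -8390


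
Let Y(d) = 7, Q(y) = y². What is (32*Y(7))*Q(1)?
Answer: 224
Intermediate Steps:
(32*Y(7))*Q(1) = (32*7)*1² = 224*1 = 224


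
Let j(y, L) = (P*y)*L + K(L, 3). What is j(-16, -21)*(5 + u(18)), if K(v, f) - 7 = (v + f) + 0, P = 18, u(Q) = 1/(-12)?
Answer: 356183/12 ≈ 29682.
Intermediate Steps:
u(Q) = -1/12
K(v, f) = 7 + f + v (K(v, f) = 7 + ((v + f) + 0) = 7 + ((f + v) + 0) = 7 + (f + v) = 7 + f + v)
j(y, L) = 10 + L + 18*L*y (j(y, L) = (18*y)*L + (7 + 3 + L) = 18*L*y + (10 + L) = 10 + L + 18*L*y)
j(-16, -21)*(5 + u(18)) = (10 - 21 + 18*(-21)*(-16))*(5 - 1/12) = (10 - 21 + 6048)*(59/12) = 6037*(59/12) = 356183/12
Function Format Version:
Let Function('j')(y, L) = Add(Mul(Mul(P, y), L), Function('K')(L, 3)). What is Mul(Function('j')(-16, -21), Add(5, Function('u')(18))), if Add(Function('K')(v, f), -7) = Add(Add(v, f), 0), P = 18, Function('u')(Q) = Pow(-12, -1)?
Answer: Rational(356183, 12) ≈ 29682.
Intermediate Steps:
Function('u')(Q) = Rational(-1, 12)
Function('K')(v, f) = Add(7, f, v) (Function('K')(v, f) = Add(7, Add(Add(v, f), 0)) = Add(7, Add(Add(f, v), 0)) = Add(7, Add(f, v)) = Add(7, f, v))
Function('j')(y, L) = Add(10, L, Mul(18, L, y)) (Function('j')(y, L) = Add(Mul(Mul(18, y), L), Add(7, 3, L)) = Add(Mul(18, L, y), Add(10, L)) = Add(10, L, Mul(18, L, y)))
Mul(Function('j')(-16, -21), Add(5, Function('u')(18))) = Mul(Add(10, -21, Mul(18, -21, -16)), Add(5, Rational(-1, 12))) = Mul(Add(10, -21, 6048), Rational(59, 12)) = Mul(6037, Rational(59, 12)) = Rational(356183, 12)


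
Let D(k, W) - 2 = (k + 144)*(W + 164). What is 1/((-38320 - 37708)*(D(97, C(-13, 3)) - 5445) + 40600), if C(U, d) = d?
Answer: -1/2646037912 ≈ -3.7792e-10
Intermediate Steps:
D(k, W) = 2 + (144 + k)*(164 + W) (D(k, W) = 2 + (k + 144)*(W + 164) = 2 + (144 + k)*(164 + W))
1/((-38320 - 37708)*(D(97, C(-13, 3)) - 5445) + 40600) = 1/((-38320 - 37708)*((23618 + 144*3 + 164*97 + 3*97) - 5445) + 40600) = 1/(-76028*((23618 + 432 + 15908 + 291) - 5445) + 40600) = 1/(-76028*(40249 - 5445) + 40600) = 1/(-76028*34804 + 40600) = 1/(-2646078512 + 40600) = 1/(-2646037912) = -1/2646037912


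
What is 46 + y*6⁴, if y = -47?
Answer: -60866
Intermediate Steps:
46 + y*6⁴ = 46 - 47*6⁴ = 46 - 47*1296 = 46 - 60912 = -60866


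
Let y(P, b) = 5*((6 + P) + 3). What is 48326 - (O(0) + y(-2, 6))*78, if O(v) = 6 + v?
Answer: 45128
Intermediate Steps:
y(P, b) = 45 + 5*P (y(P, b) = 5*(9 + P) = 45 + 5*P)
48326 - (O(0) + y(-2, 6))*78 = 48326 - ((6 + 0) + (45 + 5*(-2)))*78 = 48326 - (6 + (45 - 10))*78 = 48326 - (6 + 35)*78 = 48326 - 41*78 = 48326 - 1*3198 = 48326 - 3198 = 45128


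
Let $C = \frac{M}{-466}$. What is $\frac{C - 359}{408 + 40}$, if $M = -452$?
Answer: $- \frac{83421}{104384} \approx -0.79917$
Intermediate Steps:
$C = \frac{226}{233}$ ($C = - \frac{452}{-466} = \left(-452\right) \left(- \frac{1}{466}\right) = \frac{226}{233} \approx 0.96996$)
$\frac{C - 359}{408 + 40} = \frac{\frac{226}{233} - 359}{408 + 40} = - \frac{83421}{233 \cdot 448} = \left(- \frac{83421}{233}\right) \frac{1}{448} = - \frac{83421}{104384}$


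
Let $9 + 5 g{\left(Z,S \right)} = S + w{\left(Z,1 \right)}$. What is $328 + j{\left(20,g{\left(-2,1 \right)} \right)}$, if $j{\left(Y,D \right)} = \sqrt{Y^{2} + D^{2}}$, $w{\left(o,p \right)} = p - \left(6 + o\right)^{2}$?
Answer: $328 + \frac{\sqrt{10529}}{5} \approx 348.52$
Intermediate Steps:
$g{\left(Z,S \right)} = - \frac{8}{5} - \frac{\left(6 + Z\right)^{2}}{5} + \frac{S}{5}$ ($g{\left(Z,S \right)} = - \frac{9}{5} + \frac{S - \left(-1 + \left(6 + Z\right)^{2}\right)}{5} = - \frac{9}{5} + \frac{1 + S - \left(6 + Z\right)^{2}}{5} = - \frac{9}{5} + \left(\frac{1}{5} - \frac{\left(6 + Z\right)^{2}}{5} + \frac{S}{5}\right) = - \frac{8}{5} - \frac{\left(6 + Z\right)^{2}}{5} + \frac{S}{5}$)
$j{\left(Y,D \right)} = \sqrt{D^{2} + Y^{2}}$
$328 + j{\left(20,g{\left(-2,1 \right)} \right)} = 328 + \sqrt{\left(- \frac{8}{5} - \frac{\left(6 - 2\right)^{2}}{5} + \frac{1}{5} \cdot 1\right)^{2} + 20^{2}} = 328 + \sqrt{\left(- \frac{8}{5} - \frac{4^{2}}{5} + \frac{1}{5}\right)^{2} + 400} = 328 + \sqrt{\left(- \frac{8}{5} - \frac{16}{5} + \frac{1}{5}\right)^{2} + 400} = 328 + \sqrt{\left(- \frac{23}{5}\right)^{2} + 400} = 328 + \sqrt{\frac{529}{25} + 400} = 328 + \sqrt{\frac{10529}{25}} = 328 + \frac{\sqrt{10529}}{5}$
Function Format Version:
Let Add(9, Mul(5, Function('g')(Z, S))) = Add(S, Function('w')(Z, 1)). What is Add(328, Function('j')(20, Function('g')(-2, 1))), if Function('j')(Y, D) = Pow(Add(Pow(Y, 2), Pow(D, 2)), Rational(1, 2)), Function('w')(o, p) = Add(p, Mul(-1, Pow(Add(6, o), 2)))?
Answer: Add(328, Mul(Rational(1, 5), Pow(10529, Rational(1, 2)))) ≈ 348.52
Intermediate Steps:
Function('g')(Z, S) = Add(Rational(-8, 5), Mul(Rational(-1, 5), Pow(Add(6, Z), 2)), Mul(Rational(1, 5), S)) (Function('g')(Z, S) = Add(Rational(-9, 5), Mul(Rational(1, 5), Add(S, Add(1, Mul(-1, Pow(Add(6, Z), 2)))))) = Add(Rational(-9, 5), Mul(Rational(1, 5), Add(1, S, Mul(-1, Pow(Add(6, Z), 2))))) = Add(Rational(-9, 5), Add(Rational(1, 5), Mul(Rational(-1, 5), Pow(Add(6, Z), 2)), Mul(Rational(1, 5), S))) = Add(Rational(-8, 5), Mul(Rational(-1, 5), Pow(Add(6, Z), 2)), Mul(Rational(1, 5), S)))
Function('j')(Y, D) = Pow(Add(Pow(D, 2), Pow(Y, 2)), Rational(1, 2))
Add(328, Function('j')(20, Function('g')(-2, 1))) = Add(328, Pow(Add(Pow(Add(Rational(-8, 5), Mul(Rational(-1, 5), Pow(Add(6, -2), 2)), Mul(Rational(1, 5), 1)), 2), Pow(20, 2)), Rational(1, 2))) = Add(328, Pow(Add(Pow(Add(Rational(-8, 5), Mul(Rational(-1, 5), Pow(4, 2)), Rational(1, 5)), 2), 400), Rational(1, 2))) = Add(328, Pow(Add(Pow(Add(Rational(-8, 5), Mul(Rational(-1, 5), 16), Rational(1, 5)), 2), 400), Rational(1, 2))) = Add(328, Pow(Add(Pow(Add(Rational(-8, 5), Rational(-16, 5), Rational(1, 5)), 2), 400), Rational(1, 2))) = Add(328, Pow(Add(Pow(Rational(-23, 5), 2), 400), Rational(1, 2))) = Add(328, Pow(Add(Rational(529, 25), 400), Rational(1, 2))) = Add(328, Pow(Rational(10529, 25), Rational(1, 2))) = Add(328, Mul(Rational(1, 5), Pow(10529, Rational(1, 2))))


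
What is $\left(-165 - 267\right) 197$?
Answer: $-85104$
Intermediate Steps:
$\left(-165 - 267\right) 197 = \left(-432\right) 197 = -85104$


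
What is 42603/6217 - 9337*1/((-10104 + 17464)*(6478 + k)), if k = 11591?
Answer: 5665622899391/826785401280 ≈ 6.8526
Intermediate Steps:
42603/6217 - 9337*1/((-10104 + 17464)*(6478 + k)) = 42603/6217 - 9337*1/((-10104 + 17464)*(6478 + 11591)) = 42603*(1/6217) - 9337/(18069*7360) = 42603/6217 - 9337/132987840 = 5665622899391/826785401280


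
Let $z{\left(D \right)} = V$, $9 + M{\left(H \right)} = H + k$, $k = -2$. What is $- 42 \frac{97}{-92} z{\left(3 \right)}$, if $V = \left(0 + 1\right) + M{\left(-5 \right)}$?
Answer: $- \frac{30555}{46} \approx -664.24$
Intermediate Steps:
$M{\left(H \right)} = -11 + H$ ($M{\left(H \right)} = -9 + \left(H - 2\right) = -9 + \left(-2 + H\right) = -11 + H$)
$V = -15$ ($V = \left(0 + 1\right) - 16 = 1 - 16 = -15$)
$z{\left(D \right)} = -15$
$- 42 \frac{97}{-92} z{\left(3 \right)} = - 42 \frac{97}{-92} \left(-15\right) = - 42 \cdot 97 \left(- \frac{1}{92}\right) \left(-15\right) = \left(-42\right) \left(- \frac{97}{92}\right) \left(-15\right) = \frac{2037}{46} \left(-15\right) = - \frac{30555}{46}$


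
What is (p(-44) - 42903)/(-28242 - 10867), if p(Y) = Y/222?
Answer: 4762255/4341099 ≈ 1.0970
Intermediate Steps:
p(Y) = Y/222 (p(Y) = Y*(1/222) = Y/222)
(p(-44) - 42903)/(-28242 - 10867) = ((1/222)*(-44) - 42903)/(-28242 - 10867) = (-22/111 - 42903)/(-39109) = -4762255/111*(-1/39109) = 4762255/4341099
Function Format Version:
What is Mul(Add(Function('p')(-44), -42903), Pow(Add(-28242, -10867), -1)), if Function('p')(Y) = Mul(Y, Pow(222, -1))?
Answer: Rational(4762255, 4341099) ≈ 1.0970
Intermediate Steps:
Function('p')(Y) = Mul(Rational(1, 222), Y) (Function('p')(Y) = Mul(Y, Rational(1, 222)) = Mul(Rational(1, 222), Y))
Mul(Add(Function('p')(-44), -42903), Pow(Add(-28242, -10867), -1)) = Mul(Add(Mul(Rational(1, 222), -44), -42903), Pow(Add(-28242, -10867), -1)) = Mul(Add(Rational(-22, 111), -42903), Pow(-39109, -1)) = Mul(Rational(-4762255, 111), Rational(-1, 39109)) = Rational(4762255, 4341099)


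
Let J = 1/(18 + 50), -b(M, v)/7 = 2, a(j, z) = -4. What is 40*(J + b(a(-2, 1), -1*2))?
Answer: -9510/17 ≈ -559.41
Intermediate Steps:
b(M, v) = -14 (b(M, v) = -7*2 = -14)
J = 1/68 ≈ 0.014706
40*(J + b(a(-2, 1), -1*2)) = 40*(1/68 - 14) = 40*(-951/68) = -9510/17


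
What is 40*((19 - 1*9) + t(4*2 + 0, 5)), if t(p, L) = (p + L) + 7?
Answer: 1200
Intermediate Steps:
t(p, L) = 7 + L + p (t(p, L) = (L + p) + 7 = 7 + L + p)
40*((19 - 1*9) + t(4*2 + 0, 5)) = 40*((19 - 1*9) + (7 + 5 + (4*2 + 0))) = 40*((19 - 9) + (7 + 5 + (8 + 0))) = 40*(10 + (7 + 5 + 8)) = 40*(10 + 20) = 40*30 = 1200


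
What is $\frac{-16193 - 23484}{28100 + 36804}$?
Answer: $- \frac{39677}{64904} \approx -0.61132$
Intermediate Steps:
$\frac{-16193 - 23484}{28100 + 36804} = - \frac{39677}{64904}$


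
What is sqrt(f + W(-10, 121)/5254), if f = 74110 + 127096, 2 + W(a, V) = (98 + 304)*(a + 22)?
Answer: sqrt(1388554895271)/2627 ≈ 448.56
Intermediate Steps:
W(a, V) = 8842 + 402*a (W(a, V) = -2 + (98 + 304)*(a + 22) = -2 + 402*(22 + a) = -2 + (8844 + 402*a) = 8842 + 402*a)
f = 201206
sqrt(f + W(-10, 121)/5254) = sqrt(201206 + (8842 + 402*(-10))/5254) = sqrt(201206 + (8842 - 4020)*(1/5254)) = sqrt(201206 + 4822*(1/5254)) = sqrt(201206 + 2411/2627) = sqrt(528570573/2627) = sqrt(1388554895271)/2627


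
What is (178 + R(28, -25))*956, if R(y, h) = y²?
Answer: 919672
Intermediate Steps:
(178 + R(28, -25))*956 = (178 + 28²)*956 = (178 + 784)*956 = 962*956 = 919672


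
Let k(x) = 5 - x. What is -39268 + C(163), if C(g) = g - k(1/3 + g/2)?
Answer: -234169/6 ≈ -39028.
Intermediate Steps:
C(g) = -14/3 + 3*g/2 (C(g) = g - (5 - (1/3 + g/2)) = g - (5 - (1*(⅓) + g*(½))) = g - (5 - (⅓ + g/2)) = g - (5 + (-⅓ - g/2)) = g - (14/3 - g/2) = g + (-14/3 + g/2) = -14/3 + 3*g/2)
-39268 + C(163) = -39268 + (-14/3 + (3/2)*163) = -39268 + (-14/3 + 489/2) = -39268 + 1439/6 = -234169/6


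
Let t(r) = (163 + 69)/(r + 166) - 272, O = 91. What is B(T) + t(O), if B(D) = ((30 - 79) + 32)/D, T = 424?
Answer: -29545297/108968 ≈ -271.14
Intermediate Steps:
B(D) = -17/D (B(D) = (-49 + 32)/D = -17/D)
t(r) = -272 + 232/(166 + r) (t(r) = 232/(166 + r) - 272 = -272 + 232/(166 + r))
B(T) + t(O) = -17/424 + 8*(-5615 - 34*91)/(166 + 91) = -17*1/424 + 8*(-5615 - 3094)/257 = -17/424 + 8*(1/257)*(-8709) = -17/424 - 69672/257 = -29545297/108968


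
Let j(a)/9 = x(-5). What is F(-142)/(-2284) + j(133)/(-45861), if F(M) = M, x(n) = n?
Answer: 1102507/17457754 ≈ 0.063153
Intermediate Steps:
j(a) = -45 (j(a) = 9*(-5) = -45)
F(-142)/(-2284) + j(133)/(-45861) = -142/(-2284) - 45/(-45861) = -142*(-1/2284) - 45*(-1/45861) = 71/1142 + 15/15287 = 1102507/17457754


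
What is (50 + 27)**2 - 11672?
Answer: -5743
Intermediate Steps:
(50 + 27)**2 - 11672 = 77**2 - 11672 = 5929 - 11672 = -5743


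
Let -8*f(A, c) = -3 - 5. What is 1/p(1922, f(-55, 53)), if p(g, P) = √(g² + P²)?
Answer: √3694085/3694085 ≈ 0.00052029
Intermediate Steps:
f(A, c) = 1 (f(A, c) = -(-3 - 5)/8 = -⅛*(-8) = 1)
p(g, P) = √(P² + g²)
1/p(1922, f(-55, 53)) = 1/(√(1² + 1922²)) = 1/(√(1 + 3694084)) = 1/(√3694085) = √3694085/3694085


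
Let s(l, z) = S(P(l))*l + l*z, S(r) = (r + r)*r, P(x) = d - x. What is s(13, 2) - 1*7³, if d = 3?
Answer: 2283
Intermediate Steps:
P(x) = 3 - x
S(r) = 2*r² (S(r) = (2*r)*r = 2*r²)
s(l, z) = l*z + 2*l*(3 - l)² (s(l, z) = (2*(3 - l)²)*l + l*z = 2*l*(3 - l)² + l*z = l*z + 2*l*(3 - l)²)
s(13, 2) - 1*7³ = 13*(2 + 2*(-3 + 13)²) - 1*7³ = 13*(2 + 2*10²) - 1*343 = 13*(2 + 2*100) - 343 = 13*(2 + 200) - 343 = 13*202 - 343 = 2626 - 343 = 2283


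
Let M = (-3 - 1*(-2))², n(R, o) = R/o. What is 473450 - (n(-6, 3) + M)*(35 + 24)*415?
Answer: 497935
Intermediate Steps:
M = 1 (M = (-3 + 2)² = (-1)² = 1)
473450 - (n(-6, 3) + M)*(35 + 24)*415 = 473450 - (-6/3 + 1)*(35 + 24)*415 = 473450 - (-6*⅓ + 1)*59*415 = 473450 - (-2 + 1)*59*415 = 473450 - (-1*59)*415 = 473450 - (-59)*415 = 473450 - 1*(-24485) = 473450 + 24485 = 497935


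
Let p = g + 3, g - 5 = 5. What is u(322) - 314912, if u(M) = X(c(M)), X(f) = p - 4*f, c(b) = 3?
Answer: -314911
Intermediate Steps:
g = 10 (g = 5 + 5 = 10)
p = 13 (p = 10 + 3 = 13)
X(f) = 13 - 4*f
u(M) = 1 (u(M) = 13 - 4*3 = 13 - 12 = 1)
u(322) - 314912 = 1 - 314912 = -314911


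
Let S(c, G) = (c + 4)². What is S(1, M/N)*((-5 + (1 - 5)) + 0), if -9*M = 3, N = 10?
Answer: -225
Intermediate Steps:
M = -⅓ (M = -⅑*3 = -⅓ ≈ -0.33333)
S(c, G) = (4 + c)²
S(1, M/N)*((-5 + (1 - 5)) + 0) = (4 + 1)²*((-5 + (1 - 5)) + 0) = 5²*((-5 - 4) + 0) = 25*(-9 + 0) = 25*(-9) = -225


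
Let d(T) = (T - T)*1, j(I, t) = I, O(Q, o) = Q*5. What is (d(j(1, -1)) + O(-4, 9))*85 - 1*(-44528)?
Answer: 42828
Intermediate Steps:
O(Q, o) = 5*Q
d(T) = 0 (d(T) = 0*1 = 0)
(d(j(1, -1)) + O(-4, 9))*85 - 1*(-44528) = (0 + 5*(-4))*85 - 1*(-44528) = (0 - 20)*85 + 44528 = -20*85 + 44528 = -1700 + 44528 = 42828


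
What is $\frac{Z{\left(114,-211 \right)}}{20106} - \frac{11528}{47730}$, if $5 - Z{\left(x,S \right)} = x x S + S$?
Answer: $\frac{3629489822}{26657205} \approx 136.15$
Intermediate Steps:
$Z{\left(x,S \right)} = 5 - S - S x^{2}$ ($Z{\left(x,S \right)} = 5 - \left(x x S + S\right) = 5 - \left(x^{2} S + S\right) = 5 - \left(S x^{2} + S\right) = 5 - \left(S + S x^{2}\right) = 5 - S - S x^{2}$)
$\frac{Z{\left(114,-211 \right)}}{20106} - \frac{11528}{47730} = \frac{5 - -211 - - 211 \cdot 114^{2}}{20106} - \frac{11528}{47730} = \left(5 + 211 - \left(-211\right) 12996\right) \frac{1}{20106} - \frac{5764}{23865} = \left(5 + 211 + 2742156\right) \frac{1}{20106} - \frac{5764}{23865} = 2742372 \cdot \frac{1}{20106} - \frac{5764}{23865} = \frac{152354}{1117} - \frac{5764}{23865} = \frac{3629489822}{26657205}$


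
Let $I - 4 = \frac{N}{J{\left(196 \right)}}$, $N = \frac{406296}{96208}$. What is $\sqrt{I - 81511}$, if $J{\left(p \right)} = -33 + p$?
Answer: $\frac{i \sqrt{313193239032995202}}{1960238} \approx 285.49 i$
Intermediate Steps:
$N = \frac{50787}{12026}$ ($N = 406296 \cdot \frac{1}{96208} = \frac{50787}{12026} \approx 4.2231$)
$I = \frac{7891739}{1960238}$ ($I = 4 + \frac{50787}{12026 \left(-33 + 196\right)} = 4 + \frac{50787}{12026 \cdot 163} = 4 + \frac{50787}{12026} \cdot \frac{1}{163} = 4 + \frac{50787}{1960238} = \frac{7891739}{1960238} \approx 4.0259$)
$\sqrt{I - 81511} = \sqrt{\frac{7891739}{1960238} - 81511} = \sqrt{- \frac{159773067879}{1960238}} = \frac{i \sqrt{313193239032995202}}{1960238}$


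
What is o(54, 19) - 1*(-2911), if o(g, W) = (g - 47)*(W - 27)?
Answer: 2855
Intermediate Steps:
o(g, W) = (-47 + g)*(-27 + W)
o(54, 19) - 1*(-2911) = (1269 - 47*19 - 27*54 + 19*54) - 1*(-2911) = (1269 - 893 - 1458 + 1026) + 2911 = -56 + 2911 = 2855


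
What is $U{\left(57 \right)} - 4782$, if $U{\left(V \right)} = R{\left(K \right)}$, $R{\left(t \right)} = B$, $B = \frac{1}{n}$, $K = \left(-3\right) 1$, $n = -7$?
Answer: $- \frac{33475}{7} \approx -4782.1$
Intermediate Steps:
$K = -3$
$B = - \frac{1}{7}$ ($B = \frac{1}{-7} = - \frac{1}{7} \approx -0.14286$)
$R{\left(t \right)} = - \frac{1}{7}$
$U{\left(V \right)} = - \frac{1}{7}$
$U{\left(57 \right)} - 4782 = - \frac{1}{7} - 4782 = - \frac{33475}{7}$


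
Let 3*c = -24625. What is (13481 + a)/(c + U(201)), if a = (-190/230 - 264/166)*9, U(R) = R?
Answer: -38540568/22928999 ≈ -1.6809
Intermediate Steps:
c = -24625/3 (c = (⅓)*(-24625) = -24625/3 ≈ -8208.3)
a = -41517/1909 (a = (-190*1/230 - 264*1/166)*9 = (-19/23 - 132/83)*9 = -4613/1909*9 = -41517/1909 ≈ -21.748)
(13481 + a)/(c + U(201)) = (13481 - 41517/1909)/(-24625/3 + 201) = 25693712/(1909*(-24022/3)) = (25693712/1909)*(-3/24022) = -38540568/22928999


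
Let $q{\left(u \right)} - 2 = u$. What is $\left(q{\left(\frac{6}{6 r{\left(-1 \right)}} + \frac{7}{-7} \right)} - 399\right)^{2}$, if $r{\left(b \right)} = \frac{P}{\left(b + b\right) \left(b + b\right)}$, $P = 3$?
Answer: $\frac{1416100}{9} \approx 1.5734 \cdot 10^{5}$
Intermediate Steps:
$r{\left(b \right)} = \frac{3}{4 b^{2}}$ ($r{\left(b \right)} = \frac{3}{\left(b + b\right) \left(b + b\right)} = \frac{3}{2 b 2 b} = \frac{3}{4 b^{2}}$)
$q{\left(u \right)} = 2 + u$
$\left(q{\left(\frac{6}{6 r{\left(-1 \right)}} + \frac{7}{-7} \right)} - 399\right)^{2} = \left(\left(2 + \left(\frac{6}{6 \frac{3}{4 \cdot 1}} + \frac{7}{-7}\right)\right) - 399\right)^{2} = \left(\left(2 + \left(\frac{6}{6 \cdot \frac{3}{4} \cdot 1} + 7 \left(- \frac{1}{7}\right)\right)\right) - 399\right)^{2} = \left(\left(2 - \left(1 - \frac{6}{6 \cdot \frac{3}{4}}\right)\right) - 399\right)^{2} = \left(\left(2 - \left(1 - \frac{6}{\frac{9}{2}}\right)\right) - 399\right)^{2} = \left(\left(2 + \left(6 \cdot \frac{2}{9} - 1\right)\right) - 399\right)^{2} = \left(\left(2 + \left(\frac{4}{3} - 1\right)\right) - 399\right)^{2} = \left(\left(2 + \frac{1}{3}\right) - 399\right)^{2} = \left(\frac{7}{3} - 399\right)^{2} = \left(- \frac{1190}{3}\right)^{2} = \frac{1416100}{9}$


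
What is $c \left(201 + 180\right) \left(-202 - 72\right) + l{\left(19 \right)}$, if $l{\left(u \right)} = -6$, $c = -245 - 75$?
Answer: $33406074$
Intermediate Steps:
$c = -320$
$c \left(201 + 180\right) \left(-202 - 72\right) + l{\left(19 \right)} = - 320 \left(201 + 180\right) \left(-202 - 72\right) - 6 = - 320 \cdot 381 \left(-274\right) - 6 = \left(-320\right) \left(-104394\right) - 6 = 33406080 - 6 = 33406074$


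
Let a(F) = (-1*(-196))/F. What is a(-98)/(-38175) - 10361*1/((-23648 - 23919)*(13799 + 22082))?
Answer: 293002633/5011941503325 ≈ 5.8461e-5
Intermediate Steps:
a(F) = 196/F
a(-98)/(-38175) - 10361*1/((-23648 - 23919)*(13799 + 22082)) = (196/(-98))/(-38175) - 10361*1/((-23648 - 23919)*(13799 + 22082)) = (196*(-1/98))*(-1/38175) - 10361/((-47567*35881)) = -2*(-1/38175) - 10361/(-1706751527) = 2/38175 - 10361*(-1/1706751527) = 2/38175 + 797/131288579 = 293002633/5011941503325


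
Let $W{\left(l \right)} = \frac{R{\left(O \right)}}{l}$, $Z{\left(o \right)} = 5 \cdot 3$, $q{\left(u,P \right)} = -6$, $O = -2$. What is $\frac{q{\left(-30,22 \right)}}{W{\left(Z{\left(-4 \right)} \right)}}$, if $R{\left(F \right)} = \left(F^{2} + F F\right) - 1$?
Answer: $- \frac{90}{7} \approx -12.857$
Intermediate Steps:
$R{\left(F \right)} = -1 + 2 F^{2}$ ($R{\left(F \right)} = \left(F^{2} + F^{2}\right) - 1 = 2 F^{2} - 1 = -1 + 2 F^{2}$)
$Z{\left(o \right)} = 15$
$W{\left(l \right)} = \frac{7}{l}$ ($W{\left(l \right)} = \frac{-1 + 2 \left(-2\right)^{2}}{l} = \frac{-1 + 2 \cdot 4}{l} = \frac{-1 + 8}{l} = \frac{7}{l}$)
$\frac{q{\left(-30,22 \right)}}{W{\left(Z{\left(-4 \right)} \right)}} = - \frac{6}{7 \cdot \frac{1}{15}} = - \frac{6}{\frac{7}{15}} = \left(-6\right) \frac{15}{7} = - \frac{90}{7}$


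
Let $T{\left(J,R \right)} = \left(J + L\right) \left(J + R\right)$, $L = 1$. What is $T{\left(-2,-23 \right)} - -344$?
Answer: $369$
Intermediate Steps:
$T{\left(J,R \right)} = \left(1 + J\right) \left(J + R\right)$ ($T{\left(J,R \right)} = \left(J + 1\right) \left(J + R\right) = \left(1 + J\right) \left(J + R\right)$)
$T{\left(-2,-23 \right)} - -344 = \left(-2 - 23 + \left(-2\right)^{2} - -46\right) - -344 = \left(-2 - 23 + 4 + 46\right) + 344 = 25 + 344 = 369$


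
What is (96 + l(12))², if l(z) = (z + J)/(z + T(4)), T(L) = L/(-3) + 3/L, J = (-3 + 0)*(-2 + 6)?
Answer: 9216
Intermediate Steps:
J = -12 (J = -3*4 = -12)
T(L) = 3/L - L/3 (T(L) = L*(-⅓) + 3/L = -L/3 + 3/L = 3/L - L/3)
l(z) = (-12 + z)/(-7/12 + z) (l(z) = (z - 12)/(z + (3/4 - ⅓*4)) = (-12 + z)/(z + (3*(¼) - 4/3)) = (-12 + z)/(z + (¾ - 4/3)) = (-12 + z)/(z - 7/12) = (-12 + z)/(-7/12 + z))
(96 + l(12))² = (96 + 12*(-12 + 12)/(-7 + 12*12))² = (96 + 12*0/(-7 + 144))² = (96 + 12*0/137)² = (96 + 12*(1/137)*0)² = (96 + 0)² = 96² = 9216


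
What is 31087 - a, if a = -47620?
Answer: 78707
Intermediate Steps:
31087 - a = 31087 - 1*(-47620) = 31087 + 47620 = 78707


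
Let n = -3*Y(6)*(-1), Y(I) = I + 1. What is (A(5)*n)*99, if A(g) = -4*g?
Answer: -41580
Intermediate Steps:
Y(I) = 1 + I
n = 21 (n = -3*(1 + 6)*(-1) = -3*7*(-1) = -21*(-1) = 21)
(A(5)*n)*99 = (-4*5*21)*99 = -20*21*99 = -420*99 = -41580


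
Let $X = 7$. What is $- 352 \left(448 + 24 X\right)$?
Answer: $-216832$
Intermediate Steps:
$- 352 \left(448 + 24 X\right) = - 352 \left(448 + 24 \cdot 7\right) = - 352 \left(448 + 168\right) = \left(-352\right) 616 = -216832$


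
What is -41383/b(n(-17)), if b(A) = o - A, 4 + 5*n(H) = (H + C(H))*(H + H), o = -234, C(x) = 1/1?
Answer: 41383/342 ≈ 121.00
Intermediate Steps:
C(x) = 1
n(H) = -4/5 + 2*H*(1 + H)/5 (n(H) = -4/5 + ((H + 1)*(H + H))/5 = -4/5 + ((1 + H)*(2*H))/5 = -4/5 + (2*H*(1 + H))/5 = -4/5 + 2*H*(1 + H)/5)
b(A) = -234 - A
-41383/b(n(-17)) = -41383/(-234 - (-4/5 + (2/5)*(-17) + (2/5)*(-17)**2)) = -41383/(-234 - (-4/5 - 34/5 + (2/5)*289)) = -41383/(-234 - (-4/5 - 34/5 + 578/5)) = -41383/(-234 - 1*108) = -41383/(-234 - 108) = -41383/(-342) = -41383*(-1/342) = 41383/342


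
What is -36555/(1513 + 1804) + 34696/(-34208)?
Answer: -170695009/14183492 ≈ -12.035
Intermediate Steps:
-36555/(1513 + 1804) + 34696/(-34208) = -36555/3317 + 34696*(-1/34208) = -36555*1/3317 - 4337/4276 = -36555/3317 - 4337/4276 = -170695009/14183492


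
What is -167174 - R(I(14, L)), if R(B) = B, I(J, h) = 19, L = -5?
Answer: -167193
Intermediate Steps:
-167174 - R(I(14, L)) = -167174 - 1*19 = -167174 - 19 = -167193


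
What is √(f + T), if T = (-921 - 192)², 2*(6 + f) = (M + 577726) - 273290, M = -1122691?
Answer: √3318542/2 ≈ 910.84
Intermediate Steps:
f = -818267/2 (f = -6 + ((-1122691 + 577726) - 273290)/2 = -6 + (-544965 - 273290)/2 = -6 + (½)*(-818255) = -6 - 818255/2 = -818267/2 ≈ -4.0913e+5)
T = 1238769 (T = (-1113)² = 1238769)
√(f + T) = √(-818267/2 + 1238769) = √(1659271/2) = √3318542/2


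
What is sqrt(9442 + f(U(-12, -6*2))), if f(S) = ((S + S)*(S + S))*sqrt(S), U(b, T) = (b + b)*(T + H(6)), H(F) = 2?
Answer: sqrt(9442 + 921600*sqrt(15)) ≈ 1891.8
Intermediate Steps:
U(b, T) = 2*b*(2 + T) (U(b, T) = (b + b)*(T + 2) = (2*b)*(2 + T) = 2*b*(2 + T))
f(S) = 4*S**(5/2) (f(S) = ((2*S)*(2*S))*sqrt(S) = (4*S**2)*sqrt(S) = 4*S**(5/2))
sqrt(9442 + f(U(-12, -6*2))) = sqrt(9442 + 4*(2*(-12)*(2 - 6*2))**(5/2)) = sqrt(9442 + 4*(2*(-12)*(2 - 12))**(5/2)) = sqrt(9442 + 4*(2*(-12)*(-10))**(5/2)) = sqrt(9442 + 4*240**(5/2)) = sqrt(9442 + 4*(230400*sqrt(15))) = sqrt(9442 + 921600*sqrt(15))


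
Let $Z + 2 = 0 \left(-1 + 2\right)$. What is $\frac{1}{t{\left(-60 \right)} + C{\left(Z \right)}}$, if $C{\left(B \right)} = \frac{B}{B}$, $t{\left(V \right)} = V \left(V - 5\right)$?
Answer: $\frac{1}{3901} \approx 0.00025634$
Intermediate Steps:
$Z = -2$ ($Z = -2 + 0 \left(-1 + 2\right) = -2 + 0 \cdot 1 = -2 + 0 = -2$)
$t{\left(V \right)} = V \left(-5 + V\right)$
$C{\left(B \right)} = 1$
$\frac{1}{t{\left(-60 \right)} + C{\left(Z \right)}} = \frac{1}{- 60 \left(-5 - 60\right) + 1} = \frac{1}{\left(-60\right) \left(-65\right) + 1} = \frac{1}{3900 + 1} = \frac{1}{3901}$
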